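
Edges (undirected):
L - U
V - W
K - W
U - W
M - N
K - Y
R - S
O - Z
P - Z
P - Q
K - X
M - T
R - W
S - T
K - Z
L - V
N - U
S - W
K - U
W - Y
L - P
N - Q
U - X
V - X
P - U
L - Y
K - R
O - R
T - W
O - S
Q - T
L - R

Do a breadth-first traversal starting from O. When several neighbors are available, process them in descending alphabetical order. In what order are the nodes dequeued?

O, Z, S, R, P, K, W, T, L, U, Q, Y, X, V, M, N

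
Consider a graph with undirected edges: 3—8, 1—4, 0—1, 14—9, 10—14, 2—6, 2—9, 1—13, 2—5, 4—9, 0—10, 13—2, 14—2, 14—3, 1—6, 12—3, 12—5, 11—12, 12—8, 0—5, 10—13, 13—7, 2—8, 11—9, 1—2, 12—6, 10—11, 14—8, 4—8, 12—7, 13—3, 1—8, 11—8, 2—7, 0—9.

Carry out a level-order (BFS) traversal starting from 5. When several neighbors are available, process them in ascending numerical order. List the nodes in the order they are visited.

5, 0, 2, 12, 1, 9, 10, 6, 7, 8, 13, 14, 3, 11, 4

Visit 5; enqueue 0, 2, 12 → queue [0, 2, 12]
Visit 0; enqueue 1, 9, 10 → queue [2, 12, 1, 9, 10]
Visit 2; enqueue 6, 7, 8, 13, 14 → queue [12, 1, 9, 10, 6, 7, 8, 13, 14]
Visit 12; enqueue 3, 11 → queue [1, 9, 10, 6, 7, 8, 13, 14, 3, 11]
Visit 1; enqueue 4 → queue [9, 10, 6, 7, 8, 13, 14, 3, 11, 4]
Visit 9 → queue [10, 6, 7, 8, 13, 14, 3, 11, 4]
Visit 10 → queue [6, 7, 8, 13, 14, 3, 11, 4]
Visit 6 → queue [7, 8, 13, 14, 3, 11, 4]
Visit 7 → queue [8, 13, 14, 3, 11, 4]
Visit 8 → queue [13, 14, 3, 11, 4]
Visit 13 → queue [14, 3, 11, 4]
Visit 14 → queue [3, 11, 4]
Visit 3 → queue [11, 4]
Visit 11 → queue [4]
Visit 4 → queue []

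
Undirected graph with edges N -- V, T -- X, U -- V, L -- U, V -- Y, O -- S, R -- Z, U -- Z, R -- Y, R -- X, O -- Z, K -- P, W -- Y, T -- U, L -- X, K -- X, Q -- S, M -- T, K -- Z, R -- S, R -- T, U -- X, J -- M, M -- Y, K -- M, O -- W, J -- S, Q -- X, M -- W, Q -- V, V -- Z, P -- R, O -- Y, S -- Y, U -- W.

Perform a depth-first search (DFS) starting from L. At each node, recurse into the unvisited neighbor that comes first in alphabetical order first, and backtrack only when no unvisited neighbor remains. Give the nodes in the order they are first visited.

Visit L
L → U
U → T
T → M
M → J
J → S
S → O
O → W
W → Y
Y → R
R → P
P → K
K → X
X → Q
Q → V
V → N
V → Z

L -> U -> T -> M -> J -> S -> O -> W -> Y -> R -> P -> K -> X -> Q -> V -> N -> Z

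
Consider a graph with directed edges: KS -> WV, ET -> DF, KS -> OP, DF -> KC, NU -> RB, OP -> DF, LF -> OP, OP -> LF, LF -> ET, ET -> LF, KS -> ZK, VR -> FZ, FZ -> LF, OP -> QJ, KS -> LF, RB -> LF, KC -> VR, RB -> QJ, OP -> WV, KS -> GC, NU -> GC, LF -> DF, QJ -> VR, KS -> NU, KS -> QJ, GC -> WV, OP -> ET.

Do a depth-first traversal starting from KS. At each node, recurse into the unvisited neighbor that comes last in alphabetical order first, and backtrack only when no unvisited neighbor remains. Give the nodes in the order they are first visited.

KS → ZK → WV → QJ → VR → FZ → LF → OP → ET → DF → KC → NU → RB → GC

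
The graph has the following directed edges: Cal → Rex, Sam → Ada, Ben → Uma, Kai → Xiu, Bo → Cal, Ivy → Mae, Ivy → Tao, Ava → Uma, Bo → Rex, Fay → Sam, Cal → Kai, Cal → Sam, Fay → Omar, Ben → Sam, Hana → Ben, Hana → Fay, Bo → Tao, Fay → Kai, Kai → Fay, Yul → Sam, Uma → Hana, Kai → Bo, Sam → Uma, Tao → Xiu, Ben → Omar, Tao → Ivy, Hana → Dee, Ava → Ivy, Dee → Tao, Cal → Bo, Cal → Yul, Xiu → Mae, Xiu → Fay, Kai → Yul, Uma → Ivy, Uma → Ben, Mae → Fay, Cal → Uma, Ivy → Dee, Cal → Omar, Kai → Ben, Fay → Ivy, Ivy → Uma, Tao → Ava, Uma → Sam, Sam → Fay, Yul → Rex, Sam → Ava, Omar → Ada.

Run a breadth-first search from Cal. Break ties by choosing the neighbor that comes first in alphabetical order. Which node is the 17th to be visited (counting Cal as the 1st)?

Mae

Visit Cal; enqueue Bo, Kai, Omar, Rex, Sam, Uma, Yul → queue [Bo, Kai, Omar, Rex, Sam, Uma, Yul]
Visit Bo; enqueue Tao → queue [Kai, Omar, Rex, Sam, Uma, Yul, Tao]
Visit Kai; enqueue Ben, Fay, Xiu → queue [Omar, Rex, Sam, Uma, Yul, Tao, Ben, Fay, Xiu]
Visit Omar; enqueue Ada → queue [Rex, Sam, Uma, Yul, Tao, Ben, Fay, Xiu, Ada]
Visit Rex → queue [Sam, Uma, Yul, Tao, Ben, Fay, Xiu, Ada]
Visit Sam; enqueue Ava → queue [Uma, Yul, Tao, Ben, Fay, Xiu, Ada, Ava]
Visit Uma; enqueue Hana, Ivy → queue [Yul, Tao, Ben, Fay, Xiu, Ada, Ava, Hana, Ivy]
Visit Yul → queue [Tao, Ben, Fay, Xiu, Ada, Ava, Hana, Ivy]
Visit Tao → queue [Ben, Fay, Xiu, Ada, Ava, Hana, Ivy]
Visit Ben → queue [Fay, Xiu, Ada, Ava, Hana, Ivy]
Visit Fay → queue [Xiu, Ada, Ava, Hana, Ivy]
Visit Xiu; enqueue Mae → queue [Ada, Ava, Hana, Ivy, Mae]
Visit Ada → queue [Ava, Hana, Ivy, Mae]
Visit Ava → queue [Hana, Ivy, Mae]
Visit Hana; enqueue Dee → queue [Ivy, Mae, Dee]
Visit Ivy → queue [Mae, Dee]
Visit Mae → queue [Dee]
Visit Dee → queue []

Visit order: Cal, Bo, Kai, Omar, Rex, Sam, Uma, Yul, Tao, Ben, Fay, Xiu, Ada, Ava, Hana, Ivy, Mae, Dee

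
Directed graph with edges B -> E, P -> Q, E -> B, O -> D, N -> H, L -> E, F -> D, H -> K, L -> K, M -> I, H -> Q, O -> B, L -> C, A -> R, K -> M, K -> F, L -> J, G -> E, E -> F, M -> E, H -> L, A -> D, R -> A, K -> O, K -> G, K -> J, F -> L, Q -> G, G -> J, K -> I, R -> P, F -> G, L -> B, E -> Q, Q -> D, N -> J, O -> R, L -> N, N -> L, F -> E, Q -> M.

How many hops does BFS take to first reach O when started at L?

Level 0: L
Level 1: B, C, E, J, K, N
Level 2: F, G, H, I, M, O, Q
Level 3: D, R
Level 4: A, P
O first appears at level 2.

2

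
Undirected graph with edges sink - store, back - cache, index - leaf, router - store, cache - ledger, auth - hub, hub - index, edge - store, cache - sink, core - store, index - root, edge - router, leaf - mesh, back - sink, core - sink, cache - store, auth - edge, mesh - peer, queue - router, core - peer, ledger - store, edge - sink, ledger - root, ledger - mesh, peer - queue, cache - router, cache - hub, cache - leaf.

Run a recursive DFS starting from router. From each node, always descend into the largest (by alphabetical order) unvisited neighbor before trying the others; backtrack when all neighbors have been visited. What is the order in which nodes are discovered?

Visit router
router → store
store → sink
sink → edge
edge → auth
auth → hub
hub → index
index → root
root → ledger
ledger → mesh
mesh → peer
peer → queue
peer → core
mesh → leaf
leaf → cache
cache → back

router, store, sink, edge, auth, hub, index, root, ledger, mesh, peer, queue, core, leaf, cache, back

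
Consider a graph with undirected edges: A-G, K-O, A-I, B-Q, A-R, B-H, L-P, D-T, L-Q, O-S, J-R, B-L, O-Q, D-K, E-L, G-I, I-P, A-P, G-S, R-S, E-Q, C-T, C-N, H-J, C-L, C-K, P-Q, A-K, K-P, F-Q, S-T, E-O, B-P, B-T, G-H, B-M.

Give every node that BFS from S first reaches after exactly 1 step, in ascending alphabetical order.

G, O, R, T

Level 0: S
Level 1: G, O, R, T
Level 2: A, B, C, D, E, H, I, J, K, Q
Level 3: F, L, M, N, P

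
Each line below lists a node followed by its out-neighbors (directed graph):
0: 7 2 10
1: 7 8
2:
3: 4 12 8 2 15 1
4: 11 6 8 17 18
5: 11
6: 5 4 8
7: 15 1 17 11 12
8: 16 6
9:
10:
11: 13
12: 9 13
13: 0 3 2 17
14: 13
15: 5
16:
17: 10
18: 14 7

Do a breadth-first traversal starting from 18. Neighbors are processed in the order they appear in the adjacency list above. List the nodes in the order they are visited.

18 14 7 13 15 1 17 11 12 0 3 2 5 8 10 9 4 16 6

Visit 18; enqueue 14, 7 → queue [14, 7]
Visit 14; enqueue 13 → queue [7, 13]
Visit 7; enqueue 15, 1, 17, 11, 12 → queue [13, 15, 1, 17, 11, 12]
Visit 13; enqueue 0, 3, 2 → queue [15, 1, 17, 11, 12, 0, 3, 2]
Visit 15; enqueue 5 → queue [1, 17, 11, 12, 0, 3, 2, 5]
Visit 1; enqueue 8 → queue [17, 11, 12, 0, 3, 2, 5, 8]
Visit 17; enqueue 10 → queue [11, 12, 0, 3, 2, 5, 8, 10]
Visit 11 → queue [12, 0, 3, 2, 5, 8, 10]
Visit 12; enqueue 9 → queue [0, 3, 2, 5, 8, 10, 9]
Visit 0 → queue [3, 2, 5, 8, 10, 9]
Visit 3; enqueue 4 → queue [2, 5, 8, 10, 9, 4]
Visit 2 → queue [5, 8, 10, 9, 4]
Visit 5 → queue [8, 10, 9, 4]
Visit 8; enqueue 16, 6 → queue [10, 9, 4, 16, 6]
Visit 10 → queue [9, 4, 16, 6]
Visit 9 → queue [4, 16, 6]
Visit 4 → queue [16, 6]
Visit 16 → queue [6]
Visit 6 → queue []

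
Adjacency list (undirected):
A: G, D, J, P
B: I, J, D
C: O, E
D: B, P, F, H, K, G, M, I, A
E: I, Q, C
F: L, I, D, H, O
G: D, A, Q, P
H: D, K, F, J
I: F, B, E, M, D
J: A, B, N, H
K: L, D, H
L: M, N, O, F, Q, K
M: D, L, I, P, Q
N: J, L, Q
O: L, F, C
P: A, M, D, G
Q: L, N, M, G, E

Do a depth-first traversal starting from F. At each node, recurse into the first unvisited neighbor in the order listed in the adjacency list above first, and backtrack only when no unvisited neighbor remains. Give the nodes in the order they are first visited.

Visit F
F → L
L → M
M → D
D → B
B → I
I → E
E → Q
Q → N
N → J
J → A
A → G
G → P
J → H
H → K
E → C
C → O

F -> L -> M -> D -> B -> I -> E -> Q -> N -> J -> A -> G -> P -> H -> K -> C -> O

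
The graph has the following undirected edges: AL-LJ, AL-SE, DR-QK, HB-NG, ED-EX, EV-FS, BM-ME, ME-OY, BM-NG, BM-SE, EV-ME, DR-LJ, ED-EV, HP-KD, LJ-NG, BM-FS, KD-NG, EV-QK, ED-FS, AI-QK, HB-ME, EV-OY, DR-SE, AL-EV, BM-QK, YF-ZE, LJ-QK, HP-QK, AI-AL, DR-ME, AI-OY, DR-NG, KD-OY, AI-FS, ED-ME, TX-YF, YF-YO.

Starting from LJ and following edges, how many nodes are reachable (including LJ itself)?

BFS from LJ visits: LJ, QK, NG, DR, AL, HP, EV, BM, AI, KD, HB, SE, ME, OY, FS, ED, EX
Reachable nodes: 17 of 21 total.

17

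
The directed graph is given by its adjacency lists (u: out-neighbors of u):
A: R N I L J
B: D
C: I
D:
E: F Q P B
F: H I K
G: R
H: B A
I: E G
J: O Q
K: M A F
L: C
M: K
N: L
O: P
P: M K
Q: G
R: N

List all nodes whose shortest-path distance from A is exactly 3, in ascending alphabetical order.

B, F, P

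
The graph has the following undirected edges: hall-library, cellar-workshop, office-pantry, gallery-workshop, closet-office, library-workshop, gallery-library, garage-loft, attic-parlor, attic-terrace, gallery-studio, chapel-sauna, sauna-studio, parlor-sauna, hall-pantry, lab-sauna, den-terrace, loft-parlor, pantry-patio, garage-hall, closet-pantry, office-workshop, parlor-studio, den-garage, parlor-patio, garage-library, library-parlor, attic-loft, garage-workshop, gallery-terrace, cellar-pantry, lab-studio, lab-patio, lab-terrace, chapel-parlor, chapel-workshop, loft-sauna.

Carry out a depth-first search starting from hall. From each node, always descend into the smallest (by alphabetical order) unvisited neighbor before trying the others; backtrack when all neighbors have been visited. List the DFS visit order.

Visit hall
hall → garage
garage → den
den → terrace
terrace → attic
attic → loft
loft → parlor
parlor → chapel
chapel → sauna
sauna → lab
lab → patio
patio → pantry
pantry → cellar
cellar → workshop
workshop → gallery
gallery → library
gallery → studio
workshop → office
office → closet

hall, garage, den, terrace, attic, loft, parlor, chapel, sauna, lab, patio, pantry, cellar, workshop, gallery, library, studio, office, closet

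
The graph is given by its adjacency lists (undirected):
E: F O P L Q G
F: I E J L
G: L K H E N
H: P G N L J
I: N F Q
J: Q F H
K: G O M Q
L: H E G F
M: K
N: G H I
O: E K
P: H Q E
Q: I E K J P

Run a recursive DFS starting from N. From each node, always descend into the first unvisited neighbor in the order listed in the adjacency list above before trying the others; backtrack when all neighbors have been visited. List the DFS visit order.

Visit N
N → G
G → L
L → H
H → P
P → Q
Q → I
I → F
F → E
E → O
O → K
K → M
F → J

N G L H P Q I F E O K M J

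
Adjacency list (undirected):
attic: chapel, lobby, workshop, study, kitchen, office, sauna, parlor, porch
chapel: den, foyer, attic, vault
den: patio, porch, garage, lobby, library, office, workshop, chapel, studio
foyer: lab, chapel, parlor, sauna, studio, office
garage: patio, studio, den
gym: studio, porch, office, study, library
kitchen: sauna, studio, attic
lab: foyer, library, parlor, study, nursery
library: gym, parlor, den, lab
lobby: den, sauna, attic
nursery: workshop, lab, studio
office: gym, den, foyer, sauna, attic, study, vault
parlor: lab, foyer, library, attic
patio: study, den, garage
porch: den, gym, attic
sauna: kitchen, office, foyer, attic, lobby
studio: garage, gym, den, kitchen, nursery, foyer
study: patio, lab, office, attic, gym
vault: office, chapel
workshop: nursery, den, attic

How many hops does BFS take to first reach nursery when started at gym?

2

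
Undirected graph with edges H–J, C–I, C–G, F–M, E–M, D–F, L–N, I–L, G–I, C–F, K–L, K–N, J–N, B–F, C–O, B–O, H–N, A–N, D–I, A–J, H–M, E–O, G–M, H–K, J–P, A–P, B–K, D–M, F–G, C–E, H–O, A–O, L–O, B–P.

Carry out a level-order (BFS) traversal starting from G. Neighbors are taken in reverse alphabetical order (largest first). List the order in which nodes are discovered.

G → M → I → F → C → H → E → D → L → B → O → N → K → J → P → A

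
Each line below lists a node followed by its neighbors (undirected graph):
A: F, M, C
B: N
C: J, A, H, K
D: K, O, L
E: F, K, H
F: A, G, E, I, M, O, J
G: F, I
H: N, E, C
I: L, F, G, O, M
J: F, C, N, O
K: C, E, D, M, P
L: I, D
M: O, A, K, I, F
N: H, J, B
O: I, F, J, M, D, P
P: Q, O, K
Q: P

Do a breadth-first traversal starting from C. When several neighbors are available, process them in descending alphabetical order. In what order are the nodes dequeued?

C → K → J → H → A → P → M → E → D → O → N → F → Q → I → L → B → G

Visit C; enqueue K, J, H, A → queue [K, J, H, A]
Visit K; enqueue P, M, E, D → queue [J, H, A, P, M, E, D]
Visit J; enqueue O, N, F → queue [H, A, P, M, E, D, O, N, F]
Visit H → queue [A, P, M, E, D, O, N, F]
Visit A → queue [P, M, E, D, O, N, F]
Visit P; enqueue Q → queue [M, E, D, O, N, F, Q]
Visit M; enqueue I → queue [E, D, O, N, F, Q, I]
Visit E → queue [D, O, N, F, Q, I]
Visit D; enqueue L → queue [O, N, F, Q, I, L]
Visit O → queue [N, F, Q, I, L]
Visit N; enqueue B → queue [F, Q, I, L, B]
Visit F; enqueue G → queue [Q, I, L, B, G]
Visit Q → queue [I, L, B, G]
Visit I → queue [L, B, G]
Visit L → queue [B, G]
Visit B → queue [G]
Visit G → queue []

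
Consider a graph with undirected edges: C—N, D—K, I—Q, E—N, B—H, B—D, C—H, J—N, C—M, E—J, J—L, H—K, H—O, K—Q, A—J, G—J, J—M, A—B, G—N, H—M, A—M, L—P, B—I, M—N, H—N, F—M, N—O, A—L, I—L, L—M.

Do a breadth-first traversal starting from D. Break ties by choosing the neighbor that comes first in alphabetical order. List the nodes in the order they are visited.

Visit D; enqueue B, K → queue [B, K]
Visit B; enqueue A, H, I → queue [K, A, H, I]
Visit K; enqueue Q → queue [A, H, I, Q]
Visit A; enqueue J, L, M → queue [H, I, Q, J, L, M]
Visit H; enqueue C, N, O → queue [I, Q, J, L, M, C, N, O]
Visit I → queue [Q, J, L, M, C, N, O]
Visit Q → queue [J, L, M, C, N, O]
Visit J; enqueue E, G → queue [L, M, C, N, O, E, G]
Visit L; enqueue P → queue [M, C, N, O, E, G, P]
Visit M; enqueue F → queue [C, N, O, E, G, P, F]
Visit C → queue [N, O, E, G, P, F]
Visit N → queue [O, E, G, P, F]
Visit O → queue [E, G, P, F]
Visit E → queue [G, P, F]
Visit G → queue [P, F]
Visit P → queue [F]
Visit F → queue []

D, B, K, A, H, I, Q, J, L, M, C, N, O, E, G, P, F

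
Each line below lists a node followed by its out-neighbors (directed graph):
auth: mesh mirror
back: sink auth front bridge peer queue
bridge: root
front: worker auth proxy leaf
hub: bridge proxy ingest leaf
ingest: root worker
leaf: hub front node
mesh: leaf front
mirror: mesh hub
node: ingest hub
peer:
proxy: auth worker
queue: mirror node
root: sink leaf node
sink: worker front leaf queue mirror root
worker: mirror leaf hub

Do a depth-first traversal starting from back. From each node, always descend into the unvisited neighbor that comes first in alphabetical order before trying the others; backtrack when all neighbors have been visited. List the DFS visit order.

Visit back
back → auth
auth → mesh
mesh → front
front → leaf
leaf → hub
hub → bridge
bridge → root
root → node
node → ingest
ingest → worker
worker → mirror
root → sink
sink → queue
hub → proxy
back → peer

back, auth, mesh, front, leaf, hub, bridge, root, node, ingest, worker, mirror, sink, queue, proxy, peer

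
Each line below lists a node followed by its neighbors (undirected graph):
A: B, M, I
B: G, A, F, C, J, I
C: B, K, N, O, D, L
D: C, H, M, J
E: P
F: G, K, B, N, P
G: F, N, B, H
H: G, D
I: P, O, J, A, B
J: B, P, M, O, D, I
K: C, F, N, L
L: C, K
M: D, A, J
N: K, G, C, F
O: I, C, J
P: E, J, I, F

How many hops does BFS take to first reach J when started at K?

3

Level 0: K
Level 1: C, F, L, N
Level 2: B, D, G, O, P
Level 3: A, E, H, I, J, M
J first appears at level 3.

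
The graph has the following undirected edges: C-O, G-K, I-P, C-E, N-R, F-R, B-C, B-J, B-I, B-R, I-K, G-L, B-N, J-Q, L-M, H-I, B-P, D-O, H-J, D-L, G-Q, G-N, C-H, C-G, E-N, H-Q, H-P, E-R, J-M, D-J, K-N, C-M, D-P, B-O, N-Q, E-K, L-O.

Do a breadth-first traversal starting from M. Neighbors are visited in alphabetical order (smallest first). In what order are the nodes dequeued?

Visit M; enqueue C, J, L → queue [C, J, L]
Visit C; enqueue B, E, G, H, O → queue [J, L, B, E, G, H, O]
Visit J; enqueue D, Q → queue [L, B, E, G, H, O, D, Q]
Visit L → queue [B, E, G, H, O, D, Q]
Visit B; enqueue I, N, P, R → queue [E, G, H, O, D, Q, I, N, P, R]
Visit E; enqueue K → queue [G, H, O, D, Q, I, N, P, R, K]
Visit G → queue [H, O, D, Q, I, N, P, R, K]
Visit H → queue [O, D, Q, I, N, P, R, K]
Visit O → queue [D, Q, I, N, P, R, K]
Visit D → queue [Q, I, N, P, R, K]
Visit Q → queue [I, N, P, R, K]
Visit I → queue [N, P, R, K]
Visit N → queue [P, R, K]
Visit P → queue [R, K]
Visit R; enqueue F → queue [K, F]
Visit K → queue [F]
Visit F → queue []

M -> C -> J -> L -> B -> E -> G -> H -> O -> D -> Q -> I -> N -> P -> R -> K -> F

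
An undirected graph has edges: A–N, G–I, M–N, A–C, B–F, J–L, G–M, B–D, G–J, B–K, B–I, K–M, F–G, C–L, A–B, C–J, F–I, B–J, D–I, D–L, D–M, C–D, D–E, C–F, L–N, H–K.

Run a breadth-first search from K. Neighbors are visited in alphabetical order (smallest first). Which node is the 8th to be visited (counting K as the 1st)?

I

Visit K; enqueue B, H, M → queue [B, H, M]
Visit B; enqueue A, D, F, I, J → queue [H, M, A, D, F, I, J]
Visit H → queue [M, A, D, F, I, J]
Visit M; enqueue G, N → queue [A, D, F, I, J, G, N]
Visit A; enqueue C → queue [D, F, I, J, G, N, C]
Visit D; enqueue E, L → queue [F, I, J, G, N, C, E, L]
Visit F → queue [I, J, G, N, C, E, L]
Visit I → queue [J, G, N, C, E, L]
Visit J → queue [G, N, C, E, L]
Visit G → queue [N, C, E, L]
Visit N → queue [C, E, L]
Visit C → queue [E, L]
Visit E → queue [L]
Visit L → queue []

Visit order: K, B, H, M, A, D, F, I, J, G, N, C, E, L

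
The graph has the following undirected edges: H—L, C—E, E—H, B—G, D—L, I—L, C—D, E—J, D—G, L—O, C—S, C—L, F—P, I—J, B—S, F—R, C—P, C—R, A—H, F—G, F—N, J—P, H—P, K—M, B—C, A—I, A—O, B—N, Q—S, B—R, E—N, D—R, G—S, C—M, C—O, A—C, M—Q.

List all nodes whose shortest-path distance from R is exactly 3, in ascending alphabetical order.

H, I, J, K, Q

Level 0: R
Level 1: B, C, D, F
Level 2: A, E, G, L, M, N, O, P, S
Level 3: H, I, J, K, Q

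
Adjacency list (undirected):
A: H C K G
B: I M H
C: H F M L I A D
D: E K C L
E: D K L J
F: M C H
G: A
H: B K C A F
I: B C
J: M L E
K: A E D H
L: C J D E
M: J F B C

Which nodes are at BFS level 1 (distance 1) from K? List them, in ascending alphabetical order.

A, D, E, H

Level 0: K
Level 1: A, D, E, H
Level 2: B, C, F, G, J, L
Level 3: I, M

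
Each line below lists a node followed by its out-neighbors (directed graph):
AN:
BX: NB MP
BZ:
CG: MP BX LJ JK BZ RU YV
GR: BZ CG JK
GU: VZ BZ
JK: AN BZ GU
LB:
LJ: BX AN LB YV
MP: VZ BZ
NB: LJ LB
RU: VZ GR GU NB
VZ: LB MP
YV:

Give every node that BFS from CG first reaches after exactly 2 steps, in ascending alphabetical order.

Level 0: CG
Level 1: BX, BZ, JK, LJ, MP, RU, YV
Level 2: AN, GR, GU, LB, NB, VZ

AN, GR, GU, LB, NB, VZ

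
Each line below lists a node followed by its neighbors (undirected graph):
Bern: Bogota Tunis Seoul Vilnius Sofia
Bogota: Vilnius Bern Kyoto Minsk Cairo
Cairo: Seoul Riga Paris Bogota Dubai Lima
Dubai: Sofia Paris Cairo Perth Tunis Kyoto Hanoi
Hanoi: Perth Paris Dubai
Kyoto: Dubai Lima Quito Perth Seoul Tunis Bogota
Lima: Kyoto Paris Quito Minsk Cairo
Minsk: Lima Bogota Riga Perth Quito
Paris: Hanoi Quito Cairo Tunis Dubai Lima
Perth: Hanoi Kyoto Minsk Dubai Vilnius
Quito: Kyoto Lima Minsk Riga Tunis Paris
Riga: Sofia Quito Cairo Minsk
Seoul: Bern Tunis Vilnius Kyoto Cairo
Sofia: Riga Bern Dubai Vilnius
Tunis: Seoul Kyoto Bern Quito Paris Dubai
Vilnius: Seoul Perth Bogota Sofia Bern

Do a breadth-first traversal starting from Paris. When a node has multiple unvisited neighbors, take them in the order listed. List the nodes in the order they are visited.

Paris, Hanoi, Quito, Cairo, Tunis, Dubai, Lima, Perth, Kyoto, Minsk, Riga, Seoul, Bogota, Bern, Sofia, Vilnius

Visit Paris; enqueue Hanoi, Quito, Cairo, Tunis, Dubai, Lima → queue [Hanoi, Quito, Cairo, Tunis, Dubai, Lima]
Visit Hanoi; enqueue Perth → queue [Quito, Cairo, Tunis, Dubai, Lima, Perth]
Visit Quito; enqueue Kyoto, Minsk, Riga → queue [Cairo, Tunis, Dubai, Lima, Perth, Kyoto, Minsk, Riga]
Visit Cairo; enqueue Seoul, Bogota → queue [Tunis, Dubai, Lima, Perth, Kyoto, Minsk, Riga, Seoul, Bogota]
Visit Tunis; enqueue Bern → queue [Dubai, Lima, Perth, Kyoto, Minsk, Riga, Seoul, Bogota, Bern]
Visit Dubai; enqueue Sofia → queue [Lima, Perth, Kyoto, Minsk, Riga, Seoul, Bogota, Bern, Sofia]
Visit Lima → queue [Perth, Kyoto, Minsk, Riga, Seoul, Bogota, Bern, Sofia]
Visit Perth; enqueue Vilnius → queue [Kyoto, Minsk, Riga, Seoul, Bogota, Bern, Sofia, Vilnius]
Visit Kyoto → queue [Minsk, Riga, Seoul, Bogota, Bern, Sofia, Vilnius]
Visit Minsk → queue [Riga, Seoul, Bogota, Bern, Sofia, Vilnius]
Visit Riga → queue [Seoul, Bogota, Bern, Sofia, Vilnius]
Visit Seoul → queue [Bogota, Bern, Sofia, Vilnius]
Visit Bogota → queue [Bern, Sofia, Vilnius]
Visit Bern → queue [Sofia, Vilnius]
Visit Sofia → queue [Vilnius]
Visit Vilnius → queue []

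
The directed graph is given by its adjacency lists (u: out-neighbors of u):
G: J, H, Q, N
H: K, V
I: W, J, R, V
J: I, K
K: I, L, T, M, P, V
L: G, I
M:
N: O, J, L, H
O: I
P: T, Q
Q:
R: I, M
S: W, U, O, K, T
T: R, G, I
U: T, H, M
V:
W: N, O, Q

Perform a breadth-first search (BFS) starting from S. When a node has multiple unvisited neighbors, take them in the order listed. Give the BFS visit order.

Visit S; enqueue W, U, O, K, T → queue [W, U, O, K, T]
Visit W; enqueue N, Q → queue [U, O, K, T, N, Q]
Visit U; enqueue H, M → queue [O, K, T, N, Q, H, M]
Visit O; enqueue I → queue [K, T, N, Q, H, M, I]
Visit K; enqueue L, P, V → queue [T, N, Q, H, M, I, L, P, V]
Visit T; enqueue R, G → queue [N, Q, H, M, I, L, P, V, R, G]
Visit N; enqueue J → queue [Q, H, M, I, L, P, V, R, G, J]
Visit Q → queue [H, M, I, L, P, V, R, G, J]
Visit H → queue [M, I, L, P, V, R, G, J]
Visit M → queue [I, L, P, V, R, G, J]
Visit I → queue [L, P, V, R, G, J]
Visit L → queue [P, V, R, G, J]
Visit P → queue [V, R, G, J]
Visit V → queue [R, G, J]
Visit R → queue [G, J]
Visit G → queue [J]
Visit J → queue []

S → W → U → O → K → T → N → Q → H → M → I → L → P → V → R → G → J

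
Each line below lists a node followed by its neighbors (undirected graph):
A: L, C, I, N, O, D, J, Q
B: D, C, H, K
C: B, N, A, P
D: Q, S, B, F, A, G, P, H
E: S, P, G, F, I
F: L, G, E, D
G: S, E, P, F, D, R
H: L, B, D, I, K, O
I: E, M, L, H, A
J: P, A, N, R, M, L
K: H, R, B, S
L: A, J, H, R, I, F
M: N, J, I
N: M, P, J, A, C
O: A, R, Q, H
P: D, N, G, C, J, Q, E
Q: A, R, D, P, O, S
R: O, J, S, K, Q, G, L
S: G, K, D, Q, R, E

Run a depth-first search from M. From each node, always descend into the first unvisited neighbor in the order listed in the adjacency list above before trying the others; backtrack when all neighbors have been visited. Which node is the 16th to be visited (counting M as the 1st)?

G

Visit M
M → N
N → P
P → D
D → Q
Q → A
A → L
L → J
J → R
R → O
O → H
H → B
B → C
B → K
K → S
S → G
G → E
E → F
E → I

Visit order: M, N, P, D, Q, A, L, J, R, O, H, B, C, K, S, G, E, F, I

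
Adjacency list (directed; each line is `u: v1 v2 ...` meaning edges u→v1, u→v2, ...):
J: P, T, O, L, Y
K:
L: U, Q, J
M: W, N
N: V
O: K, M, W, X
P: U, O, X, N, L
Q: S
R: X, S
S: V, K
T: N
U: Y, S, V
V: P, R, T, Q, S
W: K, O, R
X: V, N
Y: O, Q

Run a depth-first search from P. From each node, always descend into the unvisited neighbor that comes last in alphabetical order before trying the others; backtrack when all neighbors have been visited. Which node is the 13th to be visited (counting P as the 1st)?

Visit P
P → X
X → V
V → T
T → N
V → S
S → K
V → R
V → Q
P → U
U → Y
Y → O
O → W
O → M
P → L
L → J

Visit order: P, X, V, T, N, S, K, R, Q, U, Y, O, W, M, L, J

W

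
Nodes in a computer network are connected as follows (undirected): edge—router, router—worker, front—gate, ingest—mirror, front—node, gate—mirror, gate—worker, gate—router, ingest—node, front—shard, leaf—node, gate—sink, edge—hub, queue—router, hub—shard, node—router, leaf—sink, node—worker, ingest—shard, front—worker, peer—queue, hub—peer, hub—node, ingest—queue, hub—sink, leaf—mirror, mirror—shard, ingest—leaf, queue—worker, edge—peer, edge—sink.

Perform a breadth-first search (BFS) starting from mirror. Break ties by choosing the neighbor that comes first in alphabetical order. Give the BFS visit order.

mirror → gate → ingest → leaf → shard → front → router → sink → worker → node → queue → hub → edge → peer

Visit mirror; enqueue gate, ingest, leaf, shard → queue [gate, ingest, leaf, shard]
Visit gate; enqueue front, router, sink, worker → queue [ingest, leaf, shard, front, router, sink, worker]
Visit ingest; enqueue node, queue → queue [leaf, shard, front, router, sink, worker, node, queue]
Visit leaf → queue [shard, front, router, sink, worker, node, queue]
Visit shard; enqueue hub → queue [front, router, sink, worker, node, queue, hub]
Visit front → queue [router, sink, worker, node, queue, hub]
Visit router; enqueue edge → queue [sink, worker, node, queue, hub, edge]
Visit sink → queue [worker, node, queue, hub, edge]
Visit worker → queue [node, queue, hub, edge]
Visit node → queue [queue, hub, edge]
Visit queue; enqueue peer → queue [hub, edge, peer]
Visit hub → queue [edge, peer]
Visit edge → queue [peer]
Visit peer → queue []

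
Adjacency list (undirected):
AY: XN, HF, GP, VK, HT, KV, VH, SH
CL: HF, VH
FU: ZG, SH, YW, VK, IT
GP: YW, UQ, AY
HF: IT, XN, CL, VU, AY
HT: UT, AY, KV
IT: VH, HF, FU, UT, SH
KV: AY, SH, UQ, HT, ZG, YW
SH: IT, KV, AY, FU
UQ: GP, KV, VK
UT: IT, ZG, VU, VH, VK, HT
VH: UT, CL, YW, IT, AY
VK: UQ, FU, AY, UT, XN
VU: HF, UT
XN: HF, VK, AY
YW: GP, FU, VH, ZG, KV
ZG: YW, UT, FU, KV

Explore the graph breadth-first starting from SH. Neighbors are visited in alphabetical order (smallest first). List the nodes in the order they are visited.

Visit SH; enqueue AY, FU, IT, KV → queue [AY, FU, IT, KV]
Visit AY; enqueue GP, HF, HT, VH, VK, XN → queue [FU, IT, KV, GP, HF, HT, VH, VK, XN]
Visit FU; enqueue YW, ZG → queue [IT, KV, GP, HF, HT, VH, VK, XN, YW, ZG]
Visit IT; enqueue UT → queue [KV, GP, HF, HT, VH, VK, XN, YW, ZG, UT]
Visit KV; enqueue UQ → queue [GP, HF, HT, VH, VK, XN, YW, ZG, UT, UQ]
Visit GP → queue [HF, HT, VH, VK, XN, YW, ZG, UT, UQ]
Visit HF; enqueue CL, VU → queue [HT, VH, VK, XN, YW, ZG, UT, UQ, CL, VU]
Visit HT → queue [VH, VK, XN, YW, ZG, UT, UQ, CL, VU]
Visit VH → queue [VK, XN, YW, ZG, UT, UQ, CL, VU]
Visit VK → queue [XN, YW, ZG, UT, UQ, CL, VU]
Visit XN → queue [YW, ZG, UT, UQ, CL, VU]
Visit YW → queue [ZG, UT, UQ, CL, VU]
Visit ZG → queue [UT, UQ, CL, VU]
Visit UT → queue [UQ, CL, VU]
Visit UQ → queue [CL, VU]
Visit CL → queue [VU]
Visit VU → queue []

SH, AY, FU, IT, KV, GP, HF, HT, VH, VK, XN, YW, ZG, UT, UQ, CL, VU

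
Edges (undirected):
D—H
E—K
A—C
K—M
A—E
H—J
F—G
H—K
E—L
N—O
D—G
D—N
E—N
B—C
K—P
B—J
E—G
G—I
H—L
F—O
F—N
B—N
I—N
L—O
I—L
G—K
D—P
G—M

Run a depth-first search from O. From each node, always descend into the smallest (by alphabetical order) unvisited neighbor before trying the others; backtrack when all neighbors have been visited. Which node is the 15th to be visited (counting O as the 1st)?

Visit O
O → F
F → G
G → D
D → H
H → J
J → B
B → C
C → A
A → E
E → K
K → M
K → P
E → L
L → I
I → N

Visit order: O, F, G, D, H, J, B, C, A, E, K, M, P, L, I, N

I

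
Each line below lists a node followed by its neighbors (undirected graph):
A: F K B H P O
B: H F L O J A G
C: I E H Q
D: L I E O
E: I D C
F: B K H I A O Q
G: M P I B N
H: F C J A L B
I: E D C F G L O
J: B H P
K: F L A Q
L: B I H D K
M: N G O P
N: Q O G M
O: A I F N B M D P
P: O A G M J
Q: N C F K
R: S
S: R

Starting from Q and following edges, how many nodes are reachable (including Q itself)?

BFS from Q visits: Q, N, K, F, C, O, M, G, L, A, I, H, B, E, P, D, J
Reachable nodes: 17 of 19 total.

17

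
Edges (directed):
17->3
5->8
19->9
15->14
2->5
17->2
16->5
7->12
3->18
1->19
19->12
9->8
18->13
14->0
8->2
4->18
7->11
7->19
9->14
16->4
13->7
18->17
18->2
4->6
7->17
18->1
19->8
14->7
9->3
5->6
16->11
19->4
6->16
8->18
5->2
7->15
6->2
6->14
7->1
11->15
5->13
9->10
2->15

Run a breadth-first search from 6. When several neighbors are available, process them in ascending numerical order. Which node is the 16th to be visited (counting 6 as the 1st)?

Visit 6; enqueue 2, 14, 16 → queue [2, 14, 16]
Visit 2; enqueue 5, 15 → queue [14, 16, 5, 15]
Visit 14; enqueue 0, 7 → queue [16, 5, 15, 0, 7]
Visit 16; enqueue 4, 11 → queue [5, 15, 0, 7, 4, 11]
Visit 5; enqueue 8, 13 → queue [15, 0, 7, 4, 11, 8, 13]
Visit 15 → queue [0, 7, 4, 11, 8, 13]
Visit 0 → queue [7, 4, 11, 8, 13]
Visit 7; enqueue 1, 12, 17, 19 → queue [4, 11, 8, 13, 1, 12, 17, 19]
Visit 4; enqueue 18 → queue [11, 8, 13, 1, 12, 17, 19, 18]
Visit 11 → queue [8, 13, 1, 12, 17, 19, 18]
Visit 8 → queue [13, 1, 12, 17, 19, 18]
Visit 13 → queue [1, 12, 17, 19, 18]
Visit 1 → queue [12, 17, 19, 18]
Visit 12 → queue [17, 19, 18]
Visit 17; enqueue 3 → queue [19, 18, 3]
Visit 19; enqueue 9 → queue [18, 3, 9]
Visit 18 → queue [3, 9]
Visit 3 → queue [9]
Visit 9; enqueue 10 → queue [10]
Visit 10 → queue []

Visit order: 6, 2, 14, 16, 5, 15, 0, 7, 4, 11, 8, 13, 1, 12, 17, 19, 18, 3, 9, 10

19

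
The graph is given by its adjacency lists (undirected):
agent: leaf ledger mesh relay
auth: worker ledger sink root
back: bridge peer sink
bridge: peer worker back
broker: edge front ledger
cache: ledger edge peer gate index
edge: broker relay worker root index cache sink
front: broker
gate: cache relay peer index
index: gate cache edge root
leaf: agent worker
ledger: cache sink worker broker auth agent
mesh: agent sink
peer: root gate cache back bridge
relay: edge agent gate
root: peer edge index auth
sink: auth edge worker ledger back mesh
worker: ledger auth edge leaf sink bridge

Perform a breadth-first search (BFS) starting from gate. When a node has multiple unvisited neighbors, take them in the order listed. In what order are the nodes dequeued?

Visit gate; enqueue cache, relay, peer, index → queue [cache, relay, peer, index]
Visit cache; enqueue ledger, edge → queue [relay, peer, index, ledger, edge]
Visit relay; enqueue agent → queue [peer, index, ledger, edge, agent]
Visit peer; enqueue root, back, bridge → queue [index, ledger, edge, agent, root, back, bridge]
Visit index → queue [ledger, edge, agent, root, back, bridge]
Visit ledger; enqueue sink, worker, broker, auth → queue [edge, agent, root, back, bridge, sink, worker, broker, auth]
Visit edge → queue [agent, root, back, bridge, sink, worker, broker, auth]
Visit agent; enqueue leaf, mesh → queue [root, back, bridge, sink, worker, broker, auth, leaf, mesh]
Visit root → queue [back, bridge, sink, worker, broker, auth, leaf, mesh]
Visit back → queue [bridge, sink, worker, broker, auth, leaf, mesh]
Visit bridge → queue [sink, worker, broker, auth, leaf, mesh]
Visit sink → queue [worker, broker, auth, leaf, mesh]
Visit worker → queue [broker, auth, leaf, mesh]
Visit broker; enqueue front → queue [auth, leaf, mesh, front]
Visit auth → queue [leaf, mesh, front]
Visit leaf → queue [mesh, front]
Visit mesh → queue [front]
Visit front → queue []

gate, cache, relay, peer, index, ledger, edge, agent, root, back, bridge, sink, worker, broker, auth, leaf, mesh, front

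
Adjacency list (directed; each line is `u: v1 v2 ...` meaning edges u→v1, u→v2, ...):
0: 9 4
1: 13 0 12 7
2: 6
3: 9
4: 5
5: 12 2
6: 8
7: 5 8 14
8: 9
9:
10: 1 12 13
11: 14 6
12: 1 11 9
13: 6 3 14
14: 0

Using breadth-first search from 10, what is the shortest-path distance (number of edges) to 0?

2

Level 0: 10
Level 1: 1, 12, 13
Level 2: 0, 3, 6, 7, 9, 11, 14
Level 3: 4, 5, 8
Level 4: 2
0 first appears at level 2.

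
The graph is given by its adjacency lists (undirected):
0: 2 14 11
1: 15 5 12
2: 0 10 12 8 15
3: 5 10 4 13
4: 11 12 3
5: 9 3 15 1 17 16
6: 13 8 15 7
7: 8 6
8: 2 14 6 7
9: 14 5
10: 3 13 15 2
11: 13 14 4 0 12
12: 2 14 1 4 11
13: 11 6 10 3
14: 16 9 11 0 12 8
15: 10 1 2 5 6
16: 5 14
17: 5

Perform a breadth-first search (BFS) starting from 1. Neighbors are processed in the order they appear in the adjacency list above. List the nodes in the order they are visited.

1 -> 15 -> 5 -> 12 -> 10 -> 2 -> 6 -> 9 -> 3 -> 17 -> 16 -> 14 -> 4 -> 11 -> 13 -> 0 -> 8 -> 7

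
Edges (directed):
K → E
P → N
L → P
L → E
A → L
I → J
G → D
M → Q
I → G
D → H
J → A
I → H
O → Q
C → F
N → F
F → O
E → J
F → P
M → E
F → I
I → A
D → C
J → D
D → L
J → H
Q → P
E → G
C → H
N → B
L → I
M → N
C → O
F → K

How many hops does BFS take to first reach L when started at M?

4

Level 0: M
Level 1: E, N, Q
Level 2: B, F, G, J, P
Level 3: A, D, H, I, K, O
Level 4: C, L
L first appears at level 4.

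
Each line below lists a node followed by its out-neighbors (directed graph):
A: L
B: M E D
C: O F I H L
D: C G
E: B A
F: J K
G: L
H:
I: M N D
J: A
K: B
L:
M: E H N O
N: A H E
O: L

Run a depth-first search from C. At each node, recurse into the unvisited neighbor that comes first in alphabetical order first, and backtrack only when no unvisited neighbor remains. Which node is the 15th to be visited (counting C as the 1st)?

I

Visit C
C → F
F → J
J → A
A → L
F → K
K → B
B → D
D → G
B → E
B → M
M → H
M → N
M → O
C → I

Visit order: C, F, J, A, L, K, B, D, G, E, M, H, N, O, I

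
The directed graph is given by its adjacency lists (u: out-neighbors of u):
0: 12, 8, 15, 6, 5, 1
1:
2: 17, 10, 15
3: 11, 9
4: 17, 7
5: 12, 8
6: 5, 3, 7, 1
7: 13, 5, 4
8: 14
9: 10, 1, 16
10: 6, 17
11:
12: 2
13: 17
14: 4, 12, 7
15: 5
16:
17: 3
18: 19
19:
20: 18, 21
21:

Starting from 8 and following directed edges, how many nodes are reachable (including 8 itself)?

17

BFS from 8 visits: 8, 14, 4, 12, 7, 17, 2, 13, 5, 3, 10, 15, 11, 9, 6, 1, 16
Reachable nodes: 17 of 22 total.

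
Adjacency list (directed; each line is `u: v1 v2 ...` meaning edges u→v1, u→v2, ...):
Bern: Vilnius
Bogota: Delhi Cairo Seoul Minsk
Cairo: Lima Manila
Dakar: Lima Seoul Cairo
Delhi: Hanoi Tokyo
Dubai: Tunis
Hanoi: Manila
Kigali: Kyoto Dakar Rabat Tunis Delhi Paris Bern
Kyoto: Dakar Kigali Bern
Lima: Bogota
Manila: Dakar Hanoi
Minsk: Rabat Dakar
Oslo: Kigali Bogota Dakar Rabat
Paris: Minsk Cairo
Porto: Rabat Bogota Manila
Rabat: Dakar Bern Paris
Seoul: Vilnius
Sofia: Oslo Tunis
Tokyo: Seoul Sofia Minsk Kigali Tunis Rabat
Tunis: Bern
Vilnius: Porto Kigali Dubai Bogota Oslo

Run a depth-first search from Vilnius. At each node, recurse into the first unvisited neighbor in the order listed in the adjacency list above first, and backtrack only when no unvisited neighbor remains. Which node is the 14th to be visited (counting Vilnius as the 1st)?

Kigali

Visit Vilnius
Vilnius → Porto
Porto → Rabat
Rabat → Dakar
Dakar → Lima
Lima → Bogota
Bogota → Delhi
Delhi → Hanoi
Hanoi → Manila
Delhi → Tokyo
Tokyo → Seoul
Tokyo → Sofia
Sofia → Oslo
Oslo → Kigali
Kigali → Kyoto
Kyoto → Bern
Kigali → Tunis
Kigali → Paris
Paris → Minsk
Paris → Cairo
Vilnius → Dubai

Visit order: Vilnius, Porto, Rabat, Dakar, Lima, Bogota, Delhi, Hanoi, Manila, Tokyo, Seoul, Sofia, Oslo, Kigali, Kyoto, Bern, Tunis, Paris, Minsk, Cairo, Dubai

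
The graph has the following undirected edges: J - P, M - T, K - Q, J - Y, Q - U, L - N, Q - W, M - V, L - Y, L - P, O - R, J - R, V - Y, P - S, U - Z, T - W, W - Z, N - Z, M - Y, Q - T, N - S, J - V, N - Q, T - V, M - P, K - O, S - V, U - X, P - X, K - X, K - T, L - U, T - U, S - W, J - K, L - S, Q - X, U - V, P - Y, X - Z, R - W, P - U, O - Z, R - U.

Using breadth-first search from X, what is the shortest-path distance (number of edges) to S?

Level 0: X
Level 1: K, P, Q, U, Z
Level 2: J, L, M, N, O, R, S, T, V, W, Y
S first appears at level 2.

2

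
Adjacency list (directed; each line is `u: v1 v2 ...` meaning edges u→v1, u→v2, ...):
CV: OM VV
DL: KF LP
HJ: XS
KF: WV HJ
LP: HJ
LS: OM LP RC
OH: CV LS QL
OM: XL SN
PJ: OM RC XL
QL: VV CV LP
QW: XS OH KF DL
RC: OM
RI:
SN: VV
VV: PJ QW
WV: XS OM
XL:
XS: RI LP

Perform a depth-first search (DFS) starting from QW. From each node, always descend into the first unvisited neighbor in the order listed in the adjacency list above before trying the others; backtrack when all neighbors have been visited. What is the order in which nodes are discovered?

QW XS RI LP HJ OH CV OM XL SN VV PJ RC LS QL KF WV DL

Visit QW
QW → XS
XS → RI
XS → LP
LP → HJ
QW → OH
OH → CV
CV → OM
OM → XL
OM → SN
SN → VV
VV → PJ
PJ → RC
OH → LS
OH → QL
QW → KF
KF → WV
QW → DL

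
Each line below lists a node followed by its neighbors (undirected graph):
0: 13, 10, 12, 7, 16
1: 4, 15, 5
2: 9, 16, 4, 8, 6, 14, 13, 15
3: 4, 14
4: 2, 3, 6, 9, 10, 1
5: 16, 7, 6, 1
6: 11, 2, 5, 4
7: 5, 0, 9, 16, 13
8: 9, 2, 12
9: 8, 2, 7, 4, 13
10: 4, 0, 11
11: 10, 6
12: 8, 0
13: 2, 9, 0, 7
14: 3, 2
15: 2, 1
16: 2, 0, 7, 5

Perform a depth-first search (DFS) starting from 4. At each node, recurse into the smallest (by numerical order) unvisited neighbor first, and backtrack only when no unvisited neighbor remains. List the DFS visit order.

4 → 1 → 5 → 6 → 2 → 8 → 9 → 7 → 0 → 10 → 11 → 12 → 13 → 16 → 14 → 3 → 15

Visit 4
4 → 1
1 → 5
5 → 6
6 → 2
2 → 8
8 → 9
9 → 7
7 → 0
0 → 10
10 → 11
0 → 12
0 → 13
0 → 16
2 → 14
14 → 3
2 → 15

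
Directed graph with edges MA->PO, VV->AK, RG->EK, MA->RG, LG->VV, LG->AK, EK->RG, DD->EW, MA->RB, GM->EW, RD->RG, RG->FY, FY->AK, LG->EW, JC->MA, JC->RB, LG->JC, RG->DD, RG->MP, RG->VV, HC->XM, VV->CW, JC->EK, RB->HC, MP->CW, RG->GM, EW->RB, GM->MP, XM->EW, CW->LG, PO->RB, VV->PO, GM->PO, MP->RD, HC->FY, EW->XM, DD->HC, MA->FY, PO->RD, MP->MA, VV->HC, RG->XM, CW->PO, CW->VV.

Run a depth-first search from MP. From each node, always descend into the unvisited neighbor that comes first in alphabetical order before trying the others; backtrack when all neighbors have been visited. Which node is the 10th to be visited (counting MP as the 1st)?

Visit MP
MP → CW
CW → LG
LG → AK
LG → EW
EW → RB
RB → HC
HC → FY
HC → XM
LG → JC
JC → EK
EK → RG
RG → DD
RG → GM
GM → PO
PO → RD
RG → VV
JC → MA

Visit order: MP, CW, LG, AK, EW, RB, HC, FY, XM, JC, EK, RG, DD, GM, PO, RD, VV, MA

JC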